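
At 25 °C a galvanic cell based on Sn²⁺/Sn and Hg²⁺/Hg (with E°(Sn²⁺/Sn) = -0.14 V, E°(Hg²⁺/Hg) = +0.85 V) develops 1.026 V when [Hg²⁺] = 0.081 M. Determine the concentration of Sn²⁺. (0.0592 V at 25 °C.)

From the Nernst equation, log Q = n(E° − E)/0.0592 = 2(0.99 − 1.026)/0.0592 = -1.216, so Q = 0.0608.
With Q = [Sn²⁺]/[Hg²⁺] and the known concentrations, [Sn²⁺] in the numerator gives [Sn²⁺] = 0.0049 M.

0.0049 M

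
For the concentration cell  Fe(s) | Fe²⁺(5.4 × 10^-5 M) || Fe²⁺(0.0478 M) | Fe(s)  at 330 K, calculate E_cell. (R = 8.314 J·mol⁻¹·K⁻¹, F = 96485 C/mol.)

Both half-cells are Fe²⁺/Fe, so E°_cell = 0. The concentrated side is the cathode; the cell reaction moves Fe²⁺ from high to low concentration with n = 2.
Q = [Fe²⁺]_dilute/[Fe²⁺]_conc = 5.4 × 10^-5/0.0478 = 0.00113.
E = 0 − (RT/nF) ln Q = −((8.314×330)/(2×96485))(-6.786) = 0.0965 V.

0.096 V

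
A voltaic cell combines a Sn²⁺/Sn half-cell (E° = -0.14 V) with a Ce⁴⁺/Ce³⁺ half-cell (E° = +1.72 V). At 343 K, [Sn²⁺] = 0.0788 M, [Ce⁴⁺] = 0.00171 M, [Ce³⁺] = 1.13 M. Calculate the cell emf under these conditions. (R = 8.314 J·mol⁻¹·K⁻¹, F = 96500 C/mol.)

1.71 V

The Ce⁴⁺/Ce³⁺ couple has the higher reduction potential and acts as the cathode, so E°_cell = +1.72 − (-0.14) = 1.86 V.
Balancing electrons gives n = 2; the reaction quotient is Q = [Sn²⁺]·[Ce³⁺]^2/[Ce⁴⁺]^2 = 3.44 × 10^4.
E = E° − (RT/nF) ln Q = 1.86 − (8.314×343)/(2×96500) × (10.446) = 1.860 − 0.154 = 1.706 V.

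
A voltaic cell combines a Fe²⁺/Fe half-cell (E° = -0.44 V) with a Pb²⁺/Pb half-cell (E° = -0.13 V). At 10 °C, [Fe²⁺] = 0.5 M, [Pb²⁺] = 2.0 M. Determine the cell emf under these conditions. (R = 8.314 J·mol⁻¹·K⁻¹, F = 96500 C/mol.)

0.327 V

The Pb²⁺/Pb couple has the higher reduction potential and acts as the cathode, so E°_cell = -0.13 − (-0.44) = 0.31 V.
Balancing electrons gives n = 2; the reaction quotient is Q = [Fe²⁺]/[Pb²⁺] = 0.250.
E = E° − (RT/nF) ln Q = 0.31 − (8.314×283)/(2×96500) × (-1.386) = 0.310 + 0.017 = 0.327 V.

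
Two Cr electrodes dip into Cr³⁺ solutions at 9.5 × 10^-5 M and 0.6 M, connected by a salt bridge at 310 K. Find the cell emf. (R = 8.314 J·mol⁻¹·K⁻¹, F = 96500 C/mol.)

Both half-cells are Cr³⁺/Cr, so E°_cell = 0. The concentrated side is the cathode; the cell reaction moves Cr³⁺ from high to low concentration with n = 3.
Q = [Cr³⁺]_dilute/[Cr³⁺]_conc = 9.5 × 10^-5/0.6 = 1.58 × 10^-4.
E = 0 − (RT/nF) ln Q = −((8.314×310)/(3×96500))(-8.751) = 0.0779 V.

0.078 V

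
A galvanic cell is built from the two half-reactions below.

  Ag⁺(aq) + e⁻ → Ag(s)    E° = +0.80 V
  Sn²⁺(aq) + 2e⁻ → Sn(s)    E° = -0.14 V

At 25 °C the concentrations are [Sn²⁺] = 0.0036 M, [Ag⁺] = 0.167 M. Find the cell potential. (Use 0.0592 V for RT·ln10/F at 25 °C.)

0.966 V

The Ag⁺/Ag couple has the higher reduction potential and acts as the cathode, so E°_cell = +0.80 − (-0.14) = 0.94 V.
Balancing electrons gives n = 2; the reaction quotient is Q = [Sn²⁺]/[Ag⁺]^2 = 0.129.
At 25 °C, E = E° − (0.0592/n) log Q = 0.94 − (0.0592/2)(-0.889) = 0.940 + 0.026 = 0.966 V.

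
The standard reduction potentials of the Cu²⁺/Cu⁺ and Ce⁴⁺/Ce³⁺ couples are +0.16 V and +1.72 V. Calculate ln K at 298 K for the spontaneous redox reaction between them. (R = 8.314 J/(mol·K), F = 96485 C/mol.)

E°_cell = +1.72 − (+0.16) = 1.56 V, with n = 1 electron transferred.
At equilibrium E = 0, so the Nernst equation gives ln K = nFE°/RT = (1)(96485)(1.56)/((8.314)(298)) = 60.75.

ln K = 60.8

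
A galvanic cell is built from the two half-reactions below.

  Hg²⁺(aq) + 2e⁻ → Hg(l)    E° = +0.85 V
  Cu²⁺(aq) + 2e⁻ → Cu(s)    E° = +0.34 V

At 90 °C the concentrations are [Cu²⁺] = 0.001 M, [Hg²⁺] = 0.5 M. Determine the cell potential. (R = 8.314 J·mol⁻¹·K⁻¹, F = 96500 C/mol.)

0.607 V

The Hg²⁺/Hg couple has the higher reduction potential and acts as the cathode, so E°_cell = +0.85 − (+0.34) = 0.51 V.
Balancing electrons gives n = 2; the reaction quotient is Q = [Cu²⁺]/[Hg²⁺] = 0.00200.
E = E° − (RT/nF) ln Q = 0.51 − (8.314×363)/(2×96500) × (-6.215) = 0.510 + 0.097 = 0.607 V.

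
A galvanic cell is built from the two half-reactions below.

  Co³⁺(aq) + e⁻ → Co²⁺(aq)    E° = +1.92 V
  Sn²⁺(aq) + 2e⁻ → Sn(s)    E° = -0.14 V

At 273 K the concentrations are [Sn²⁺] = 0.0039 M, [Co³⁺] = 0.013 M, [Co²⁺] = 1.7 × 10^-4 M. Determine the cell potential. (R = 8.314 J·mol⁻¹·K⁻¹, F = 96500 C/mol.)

2.23 V

The Co³⁺/Co²⁺ couple has the higher reduction potential and acts as the cathode, so E°_cell = +1.92 − (-0.14) = 2.06 V.
Balancing electrons gives n = 2; the reaction quotient is Q = [Sn²⁺]·[Co²⁺]^2/[Co³⁺]^2 = 6.67 × 10^-7.
E = E° − (RT/nF) ln Q = 2.06 − (8.314×273)/(2×96500) × (-14.221) = 2.060 + 0.167 = 2.227 V.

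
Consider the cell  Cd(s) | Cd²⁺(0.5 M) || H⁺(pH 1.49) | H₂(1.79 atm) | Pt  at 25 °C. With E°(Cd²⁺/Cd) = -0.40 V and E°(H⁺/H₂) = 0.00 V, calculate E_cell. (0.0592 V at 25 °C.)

0.31 V

The hydrogen couple is the cathode, so E°_cell = 0.40 V; n = 2.
[H⁺] = 10^(−1.49) = 0.032 M, and Q = [Cd²⁺]·P(H₂) / [H⁺]^2 = 855.
E = E° − (0.0592/2) log Q = 0.40 − (0.0592/2)(2.932) = 0.313 V.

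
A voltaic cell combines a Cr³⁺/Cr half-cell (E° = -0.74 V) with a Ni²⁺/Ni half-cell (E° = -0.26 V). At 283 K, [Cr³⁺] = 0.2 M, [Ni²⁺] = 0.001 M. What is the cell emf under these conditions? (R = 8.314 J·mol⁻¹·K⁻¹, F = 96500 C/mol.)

The Ni²⁺/Ni couple has the higher reduction potential and acts as the cathode, so E°_cell = -0.26 − (-0.74) = 0.48 V.
Balancing electrons gives n = 6; the reaction quotient is Q = [Cr³⁺]^2/[Ni²⁺]^3 = 4 × 10^7.
E = E° − (RT/nF) ln Q = 0.48 − (8.314×283)/(6×96500) × (17.504) = 0.480 − 0.071 = 0.409 V.

0.409 V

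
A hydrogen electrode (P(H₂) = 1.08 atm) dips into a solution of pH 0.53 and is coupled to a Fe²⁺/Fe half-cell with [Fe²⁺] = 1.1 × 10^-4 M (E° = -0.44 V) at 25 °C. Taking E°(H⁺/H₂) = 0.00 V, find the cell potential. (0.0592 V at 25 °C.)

The hydrogen couple is the cathode, so E°_cell = 0.44 V; n = 2.
[H⁺] = 10^(−0.53) = 0.30 M, and Q = [Fe²⁺]·P(H₂) / [H⁺]^2 = 0.00136.
E = E° − (0.0592/2) log Q = 0.44 − (0.0592/2)(-2.865) = 0.525 V.

0.52 V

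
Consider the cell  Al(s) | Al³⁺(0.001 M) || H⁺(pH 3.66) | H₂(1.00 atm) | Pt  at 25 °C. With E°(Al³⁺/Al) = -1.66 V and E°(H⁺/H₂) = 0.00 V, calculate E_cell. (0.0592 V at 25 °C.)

1.50 V

The hydrogen couple is the cathode, so E°_cell = 1.66 V; n = 6.
[H⁺] = 10^(−3.66) = 2.2 × 10^-4 M, and Q = [Al³⁺]^2·P(H₂)^3 / [H⁺]^6 = 9.12 × 10^15.
E = E° − (0.0592/6) log Q = 1.66 − (0.0592/6)(15.960) = 1.503 V.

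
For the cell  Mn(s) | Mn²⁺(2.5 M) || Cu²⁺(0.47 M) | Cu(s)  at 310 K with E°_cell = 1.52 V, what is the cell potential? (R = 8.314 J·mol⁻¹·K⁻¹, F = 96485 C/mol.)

Balancing electrons gives n = 2; the reaction quotient is Q = [Mn²⁺]/[Cu²⁺] = 5.32.
E = E° − (RT/nF) ln Q = 1.52 − (8.314×310)/(2×96485) × (1.671) = 1.520 − 0.022 = 1.498 V.

1.50 V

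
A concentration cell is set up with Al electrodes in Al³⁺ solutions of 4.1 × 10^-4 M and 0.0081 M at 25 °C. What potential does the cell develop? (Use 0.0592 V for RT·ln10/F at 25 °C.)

0.026 V

Both half-cells are Al³⁺/Al, so E°_cell = 0. The concentrated side is the cathode; the cell reaction moves Al³⁺ from high to low concentration with n = 3.
Q = [Al³⁺]_dilute/[Al³⁺]_conc = 4.1 × 10^-4/0.0081 = 0.0506.
E = 0 − (0.0592/3) log Q = −(0.0592/3)(-1.296) = 0.0256 V.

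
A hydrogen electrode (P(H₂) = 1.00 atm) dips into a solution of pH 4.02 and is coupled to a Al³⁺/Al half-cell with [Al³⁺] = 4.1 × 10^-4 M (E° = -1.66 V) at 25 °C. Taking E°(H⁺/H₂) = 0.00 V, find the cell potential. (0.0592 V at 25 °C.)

The hydrogen couple is the cathode, so E°_cell = 1.66 V; n = 6.
[H⁺] = 10^(−4.02) = 9.5 × 10^-5 M, and Q = [Al³⁺]^2·P(H₂)^3 / [H⁺]^6 = 2.22 × 10^17.
E = E° − (0.0592/6) log Q = 1.66 − (0.0592/6)(17.346) = 1.489 V.

1.49 V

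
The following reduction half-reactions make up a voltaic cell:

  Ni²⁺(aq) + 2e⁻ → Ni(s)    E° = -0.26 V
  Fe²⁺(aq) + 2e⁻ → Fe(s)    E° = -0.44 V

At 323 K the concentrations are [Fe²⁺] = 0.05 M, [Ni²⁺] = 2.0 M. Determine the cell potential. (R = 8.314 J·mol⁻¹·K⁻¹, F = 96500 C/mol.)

The Ni²⁺/Ni couple has the higher reduction potential and acts as the cathode, so E°_cell = -0.26 − (-0.44) = 0.18 V.
Balancing electrons gives n = 2; the reaction quotient is Q = [Fe²⁺]/[Ni²⁺] = 0.0250.
E = E° − (RT/nF) ln Q = 0.18 − (8.314×323)/(2×96500) × (-3.689) = 0.180 + 0.051 = 0.231 V.

0.231 V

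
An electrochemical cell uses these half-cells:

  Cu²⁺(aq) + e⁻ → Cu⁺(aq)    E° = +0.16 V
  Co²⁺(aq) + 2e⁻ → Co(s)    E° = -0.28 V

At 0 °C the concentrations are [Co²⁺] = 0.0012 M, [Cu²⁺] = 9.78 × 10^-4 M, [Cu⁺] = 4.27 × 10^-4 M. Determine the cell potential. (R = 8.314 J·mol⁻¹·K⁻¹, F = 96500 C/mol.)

0.539 V

The Cu²⁺/Cu⁺ couple has the higher reduction potential and acts as the cathode, so E°_cell = +0.16 − (-0.28) = 0.44 V.
Balancing electrons gives n = 2; the reaction quotient is Q = [Co²⁺]·[Cu⁺]^2/[Cu²⁺]^2 = 2.29 × 10^-4.
E = E° − (RT/nF) ln Q = 0.44 − (8.314×273)/(2×96500) × (-8.383) = 0.440 + 0.099 = 0.539 V.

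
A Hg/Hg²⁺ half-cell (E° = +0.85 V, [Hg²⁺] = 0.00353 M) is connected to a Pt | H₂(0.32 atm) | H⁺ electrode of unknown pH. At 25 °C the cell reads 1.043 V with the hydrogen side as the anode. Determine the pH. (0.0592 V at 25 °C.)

pH = 4.73

E°_cell = 0.85 V and n = 2.
log Q = n(E° − E)/0.0592 = 2×(0.85 − 1.043)/0.0592 = -6.520.
With Q = [H⁺]^2 / ([Hg²⁺]·P(H₂)), solving for [H⁺] gives log[H⁺] = -4.734, so pH = 4.73.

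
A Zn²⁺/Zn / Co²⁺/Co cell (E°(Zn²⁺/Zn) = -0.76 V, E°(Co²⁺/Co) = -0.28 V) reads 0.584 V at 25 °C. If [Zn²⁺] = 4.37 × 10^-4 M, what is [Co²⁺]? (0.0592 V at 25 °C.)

From the Nernst equation, log Q = n(E° − E)/0.0592 = 2(0.48 − 0.584)/0.0592 = -3.514, so Q = 3.07 × 10^-4.
With Q = [Zn²⁺]/[Co²⁺] and the known concentrations, [Co²⁺] in the denominator gives [Co²⁺] = 1.4 M.

1.4 M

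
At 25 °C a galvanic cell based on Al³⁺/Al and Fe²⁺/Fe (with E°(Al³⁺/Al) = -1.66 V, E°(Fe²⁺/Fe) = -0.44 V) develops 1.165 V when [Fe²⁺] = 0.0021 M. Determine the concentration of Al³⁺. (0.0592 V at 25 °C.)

From the Nernst equation, log Q = n(E° − E)/0.0592 = 6(1.22 − 1.165)/0.0592 = 5.574, so Q = 3.75 × 10^5.
With Q = [Al³⁺]^2/[Fe²⁺]^3 and the known concentrations, [Al³⁺]^2 in the numerator gives [Al³⁺] = 0.059 M.

0.059 M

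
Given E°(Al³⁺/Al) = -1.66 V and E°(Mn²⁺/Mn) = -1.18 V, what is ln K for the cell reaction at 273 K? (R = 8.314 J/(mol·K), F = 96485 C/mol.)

ln K = 122.4

E°_cell = -1.18 − (-1.66) = 0.48 V, with n = 6 electrons transferred.
At equilibrium E = 0, so the Nernst equation gives ln K = nFE°/RT = (6)(96485)(0.48)/((8.314)(273)) = 122.43.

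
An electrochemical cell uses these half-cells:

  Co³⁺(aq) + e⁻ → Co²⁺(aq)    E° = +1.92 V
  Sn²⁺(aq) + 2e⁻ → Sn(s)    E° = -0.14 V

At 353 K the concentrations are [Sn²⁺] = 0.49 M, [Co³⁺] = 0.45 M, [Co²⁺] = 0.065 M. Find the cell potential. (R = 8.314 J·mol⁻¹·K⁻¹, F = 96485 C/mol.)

The Co³⁺/Co²⁺ couple has the higher reduction potential and acts as the cathode, so E°_cell = +1.92 − (-0.14) = 2.06 V.
Balancing electrons gives n = 2; the reaction quotient is Q = [Sn²⁺]·[Co²⁺]^2/[Co³⁺]^2 = 0.0102.
E = E° − (RT/nF) ln Q = 2.06 − (8.314×353)/(2×96485) × (-4.583) = 2.060 + 0.070 = 2.130 V.

2.13 V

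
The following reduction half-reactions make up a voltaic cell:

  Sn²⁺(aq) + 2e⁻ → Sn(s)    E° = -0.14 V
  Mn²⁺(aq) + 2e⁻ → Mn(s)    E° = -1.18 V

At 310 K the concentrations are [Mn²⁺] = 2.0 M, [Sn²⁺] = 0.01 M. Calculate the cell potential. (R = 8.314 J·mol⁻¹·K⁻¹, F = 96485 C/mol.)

The Sn²⁺/Sn couple has the higher reduction potential and acts as the cathode, so E°_cell = -0.14 − (-1.18) = 1.04 V.
Balancing electrons gives n = 2; the reaction quotient is Q = [Mn²⁺]/[Sn²⁺] = 200.
E = E° − (RT/nF) ln Q = 1.04 − (8.314×310)/(2×96485) × (5.298) = 1.040 − 0.071 = 0.969 V.

0.969 V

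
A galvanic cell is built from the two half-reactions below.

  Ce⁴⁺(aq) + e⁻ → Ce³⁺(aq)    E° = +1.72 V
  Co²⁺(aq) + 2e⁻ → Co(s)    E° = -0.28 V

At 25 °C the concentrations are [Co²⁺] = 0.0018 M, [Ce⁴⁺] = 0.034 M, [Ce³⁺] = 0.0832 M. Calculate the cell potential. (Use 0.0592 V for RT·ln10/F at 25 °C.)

The Ce⁴⁺/Ce³⁺ couple has the higher reduction potential and acts as the cathode, so E°_cell = +1.72 − (-0.28) = 2.00 V.
Balancing electrons gives n = 2; the reaction quotient is Q = [Co²⁺]·[Ce³⁺]^2/[Ce⁴⁺]^2 = 0.0108.
At 25 °C, E = E° − (0.0592/n) log Q = 2.00 − (0.0592/2)(-1.967) = 2.000 + 0.058 = 2.058 V.

2.06 V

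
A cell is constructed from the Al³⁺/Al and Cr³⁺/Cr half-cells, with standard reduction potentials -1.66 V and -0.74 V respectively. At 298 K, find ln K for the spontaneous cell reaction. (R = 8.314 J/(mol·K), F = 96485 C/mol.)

ln K = 107.5

E°_cell = -0.74 − (-1.66) = 0.92 V, with n = 3 electrons transferred.
At equilibrium E = 0, so the Nernst equation gives ln K = nFE°/RT = (3)(96485)(0.92)/((8.314)(298)) = 107.48.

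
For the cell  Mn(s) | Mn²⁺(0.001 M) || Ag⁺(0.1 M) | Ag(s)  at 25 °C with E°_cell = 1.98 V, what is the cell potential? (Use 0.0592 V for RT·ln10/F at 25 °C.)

Balancing electrons gives n = 2; the reaction quotient is Q = [Mn²⁺]/[Ag⁺]^2 = 0.100.
At 25 °C, E = E° − (0.0592/n) log Q = 1.98 − (0.0592/2)(-1.000) = 1.980 + 0.030 = 2.010 V.

2.01 V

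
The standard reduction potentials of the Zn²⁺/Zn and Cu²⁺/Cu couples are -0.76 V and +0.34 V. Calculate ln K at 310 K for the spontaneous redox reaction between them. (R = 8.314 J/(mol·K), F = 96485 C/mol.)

ln K = 82.4

E°_cell = +0.34 − (-0.76) = 1.10 V, with n = 2 electrons transferred.
At equilibrium E = 0, so the Nernst equation gives ln K = nFE°/RT = (2)(96485)(1.10)/((8.314)(310)) = 82.36.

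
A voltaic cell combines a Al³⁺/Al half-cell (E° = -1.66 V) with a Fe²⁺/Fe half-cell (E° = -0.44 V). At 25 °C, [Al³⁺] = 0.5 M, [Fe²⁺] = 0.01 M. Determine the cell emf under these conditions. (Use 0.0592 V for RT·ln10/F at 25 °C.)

1.17 V

The Fe²⁺/Fe couple has the higher reduction potential and acts as the cathode, so E°_cell = -0.44 − (-1.66) = 1.22 V.
Balancing electrons gives n = 6; the reaction quotient is Q = [Al³⁺]^2/[Fe²⁺]^3 = 2.5 × 10^5.
At 25 °C, E = E° − (0.0592/n) log Q = 1.22 − (0.0592/6)(5.398) = 1.220 − 0.053 = 1.167 V.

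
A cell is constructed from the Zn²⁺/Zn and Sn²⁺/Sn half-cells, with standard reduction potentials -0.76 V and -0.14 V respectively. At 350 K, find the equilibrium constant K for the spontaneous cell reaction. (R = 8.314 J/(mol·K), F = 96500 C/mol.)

7.2 × 10^17

E°_cell = -0.14 − (-0.76) = 0.62 V, with n = 2 electrons transferred.
At equilibrium E = 0, so the Nernst equation gives ln K = nFE°/RT = (2)(96500)(0.62)/((8.314)(350)) = 41.12.
K = e^41.12 = 7.2 × 10^17.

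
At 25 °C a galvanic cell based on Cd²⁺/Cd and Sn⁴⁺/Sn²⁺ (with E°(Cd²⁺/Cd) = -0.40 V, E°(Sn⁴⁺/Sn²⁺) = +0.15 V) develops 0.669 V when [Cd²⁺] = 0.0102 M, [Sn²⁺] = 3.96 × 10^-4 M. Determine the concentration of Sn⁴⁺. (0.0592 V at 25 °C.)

0.042 M

From the Nernst equation, log Q = n(E° − E)/0.0592 = 2(0.55 − 0.669)/0.0592 = -4.020, so Q = 9.54 × 10^-5.
With Q = [Cd²⁺]·[Sn²⁺]/[Sn⁴⁺] and the known concentrations, [Sn⁴⁺] in the denominator gives [Sn⁴⁺] = 0.042 M.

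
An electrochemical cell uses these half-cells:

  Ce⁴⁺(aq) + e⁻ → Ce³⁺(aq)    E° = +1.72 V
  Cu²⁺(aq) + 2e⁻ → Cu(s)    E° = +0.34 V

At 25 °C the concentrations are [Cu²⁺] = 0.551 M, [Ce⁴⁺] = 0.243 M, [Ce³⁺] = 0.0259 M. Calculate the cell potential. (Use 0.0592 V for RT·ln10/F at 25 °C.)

The Ce⁴⁺/Ce³⁺ couple has the higher reduction potential and acts as the cathode, so E°_cell = +1.72 − (+0.34) = 1.38 V.
Balancing electrons gives n = 2; the reaction quotient is Q = [Cu²⁺]·[Ce³⁺]^2/[Ce⁴⁺]^2 = 0.00626.
At 25 °C, E = E° − (0.0592/n) log Q = 1.38 − (0.0592/2)(-2.203) = 1.380 + 0.065 = 1.445 V.

1.45 V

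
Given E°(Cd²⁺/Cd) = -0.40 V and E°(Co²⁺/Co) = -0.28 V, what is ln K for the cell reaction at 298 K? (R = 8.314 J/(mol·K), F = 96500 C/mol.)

E°_cell = -0.28 − (-0.40) = 0.12 V, with n = 2 electrons transferred.
At equilibrium E = 0, so the Nernst equation gives ln K = nFE°/RT = (2)(96500)(0.12)/((8.314)(298)) = 9.35.

ln K = 9.3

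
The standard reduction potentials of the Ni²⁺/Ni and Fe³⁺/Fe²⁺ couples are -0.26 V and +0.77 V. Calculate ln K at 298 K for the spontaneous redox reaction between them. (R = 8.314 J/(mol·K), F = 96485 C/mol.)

E°_cell = +0.77 − (-0.26) = 1.03 V, with n = 2 electrons transferred.
At equilibrium E = 0, so the Nernst equation gives ln K = nFE°/RT = (2)(96485)(1.03)/((8.314)(298)) = 80.22.

ln K = 80.2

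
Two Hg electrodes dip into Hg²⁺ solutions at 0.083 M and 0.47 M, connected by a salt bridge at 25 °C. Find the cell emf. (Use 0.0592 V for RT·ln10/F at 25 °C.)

Both half-cells are Hg²⁺/Hg, so E°_cell = 0. The concentrated side is the cathode; the cell reaction moves Hg²⁺ from high to low concentration with n = 2.
Q = [Hg²⁺]_dilute/[Hg²⁺]_conc = 0.083/0.47 = 0.177.
E = 0 − (0.0592/2) log Q = −(0.0592/2)(-0.753) = 0.0223 V.

0.022 V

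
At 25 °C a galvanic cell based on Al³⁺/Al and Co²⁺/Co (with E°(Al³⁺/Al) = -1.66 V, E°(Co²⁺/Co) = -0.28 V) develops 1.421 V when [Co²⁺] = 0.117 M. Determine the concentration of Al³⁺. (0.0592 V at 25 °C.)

3.3 × 10^-4 M

From the Nernst equation, log Q = n(E° − E)/0.0592 = 6(1.38 − 1.421)/0.0592 = -4.155, so Q = 6.99 × 10^-5.
With Q = [Al³⁺]^2/[Co²⁺]^3 and the known concentrations, [Al³⁺]^2 in the numerator gives [Al³⁺] = 3.3 × 10^-4 M.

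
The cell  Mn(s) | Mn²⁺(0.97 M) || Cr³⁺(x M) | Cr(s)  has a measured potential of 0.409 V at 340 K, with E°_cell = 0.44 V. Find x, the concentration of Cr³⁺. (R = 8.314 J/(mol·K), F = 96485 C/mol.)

0.04 M

From the Nernst equation, ln Q = nF(E° − E)/RT = 6×96485×(0.44 − 0.409)/(8.314×340) = 6.349, so Q = 572.
With Q = [Mn²⁺]^3/[Cr³⁺]^2 and the known concentrations, [Cr³⁺]^2 in the denominator gives [Cr³⁺] = 0.04 M.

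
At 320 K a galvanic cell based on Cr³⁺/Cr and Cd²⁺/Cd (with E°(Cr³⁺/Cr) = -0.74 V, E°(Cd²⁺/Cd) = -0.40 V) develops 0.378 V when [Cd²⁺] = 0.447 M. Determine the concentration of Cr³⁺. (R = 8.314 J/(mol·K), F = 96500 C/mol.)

0.0048 M

From the Nernst equation, ln Q = nF(E° − E)/RT = 6×96500×(0.34 − 0.378)/(8.314×320) = -8.270, so Q = 2.56 × 10^-4.
With Q = [Cr³⁺]^2/[Cd²⁺]^3 and the known concentrations, [Cr³⁺]^2 in the numerator gives [Cr³⁺] = 0.0048 M.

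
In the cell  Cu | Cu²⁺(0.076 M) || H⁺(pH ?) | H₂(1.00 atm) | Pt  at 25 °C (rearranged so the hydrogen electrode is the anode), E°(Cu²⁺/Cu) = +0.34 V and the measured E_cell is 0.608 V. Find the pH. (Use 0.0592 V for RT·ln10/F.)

E°_cell = 0.34 V and n = 2.
log Q = n(E° − E)/0.0592 = 2×(0.34 − 0.608)/0.0592 = -9.054.
With Q = [H⁺]^2 / ([Cu²⁺]·P(H₂)), solving for [H⁺] gives log[H⁺] = -5.087, so pH = 5.09.

pH = 5.09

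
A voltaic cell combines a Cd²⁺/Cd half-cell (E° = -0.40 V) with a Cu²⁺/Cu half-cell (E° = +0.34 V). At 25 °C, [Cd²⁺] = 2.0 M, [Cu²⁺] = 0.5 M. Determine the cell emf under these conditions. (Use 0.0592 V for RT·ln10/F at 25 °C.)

0.722 V

The Cu²⁺/Cu couple has the higher reduction potential and acts as the cathode, so E°_cell = +0.34 − (-0.40) = 0.74 V.
Balancing electrons gives n = 2; the reaction quotient is Q = [Cd²⁺]/[Cu²⁺] = 4.00.
At 25 °C, E = E° − (0.0592/n) log Q = 0.74 − (0.0592/2)(0.602) = 0.740 − 0.018 = 0.722 V.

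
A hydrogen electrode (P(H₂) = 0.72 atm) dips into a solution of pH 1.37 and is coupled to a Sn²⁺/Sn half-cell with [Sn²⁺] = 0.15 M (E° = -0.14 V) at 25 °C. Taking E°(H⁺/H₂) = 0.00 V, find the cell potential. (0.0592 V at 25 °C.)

0.088 V

The hydrogen couple is the cathode, so E°_cell = 0.14 V; n = 2.
[H⁺] = 10^(−1.37) = 0.043 M, and Q = [Sn²⁺]·P(H₂) / [H⁺]^2 = 59.4.
E = E° − (0.0592/2) log Q = 0.14 − (0.0592/2)(1.773) = 0.088 V.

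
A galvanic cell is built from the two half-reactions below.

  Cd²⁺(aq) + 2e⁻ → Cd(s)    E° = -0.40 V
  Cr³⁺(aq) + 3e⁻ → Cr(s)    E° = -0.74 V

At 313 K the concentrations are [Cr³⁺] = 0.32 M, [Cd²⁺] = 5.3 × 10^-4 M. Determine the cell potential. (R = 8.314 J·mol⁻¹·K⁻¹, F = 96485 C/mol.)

0.249 V

The Cd²⁺/Cd couple has the higher reduction potential and acts as the cathode, so E°_cell = -0.40 − (-0.74) = 0.34 V.
Balancing electrons gives n = 6; the reaction quotient is Q = [Cr³⁺]^2/[Cd²⁺]^3 = 6.88 × 10^8.
E = E° − (RT/nF) ln Q = 0.34 − (8.314×313)/(6×96485) × (20.349) = 0.340 − 0.091 = 0.249 V.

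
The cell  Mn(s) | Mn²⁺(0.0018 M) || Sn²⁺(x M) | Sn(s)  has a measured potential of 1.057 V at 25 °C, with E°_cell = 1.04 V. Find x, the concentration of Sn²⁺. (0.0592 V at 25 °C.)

From the Nernst equation, log Q = n(E° − E)/0.0592 = 2(1.04 − 1.057)/0.0592 = -0.574, so Q = 0.266.
With Q = [Mn²⁺]/[Sn²⁺] and the known concentrations, [Sn²⁺] in the denominator gives [Sn²⁺] = 0.0068 M.

0.0068 M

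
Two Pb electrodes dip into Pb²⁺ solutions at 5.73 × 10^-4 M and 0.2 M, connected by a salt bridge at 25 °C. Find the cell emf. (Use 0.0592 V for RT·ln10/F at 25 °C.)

Both half-cells are Pb²⁺/Pb, so E°_cell = 0. The concentrated side is the cathode; the cell reaction moves Pb²⁺ from high to low concentration with n = 2.
Q = [Pb²⁺]_dilute/[Pb²⁺]_conc = 5.73 × 10^-4/0.2 = 0.00286.
E = 0 − (0.0592/2) log Q = −(0.0592/2)(-2.543) = 0.0753 V.

0.075 V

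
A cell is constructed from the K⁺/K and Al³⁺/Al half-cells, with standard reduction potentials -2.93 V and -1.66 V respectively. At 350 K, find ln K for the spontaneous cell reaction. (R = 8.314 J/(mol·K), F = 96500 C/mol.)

ln K = 126.3

E°_cell = -1.66 − (-2.93) = 1.27 V, with n = 3 electrons transferred.
At equilibrium E = 0, so the Nernst equation gives ln K = nFE°/RT = (3)(96500)(1.27)/((8.314)(350)) = 126.35.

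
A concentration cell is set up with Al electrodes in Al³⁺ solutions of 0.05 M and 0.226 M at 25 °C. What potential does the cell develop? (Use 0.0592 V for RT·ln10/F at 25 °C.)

0.013 V

Both half-cells are Al³⁺/Al, so E°_cell = 0. The concentrated side is the cathode; the cell reaction moves Al³⁺ from high to low concentration with n = 3.
Q = [Al³⁺]_dilute/[Al³⁺]_conc = 0.05/0.226 = 0.221.
E = 0 − (0.0592/3) log Q = −(0.0592/3)(-0.655) = 0.0129 V.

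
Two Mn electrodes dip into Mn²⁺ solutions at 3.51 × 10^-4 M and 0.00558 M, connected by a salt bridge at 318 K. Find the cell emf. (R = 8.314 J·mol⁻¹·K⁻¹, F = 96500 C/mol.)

0.038 V

Both half-cells are Mn²⁺/Mn, so E°_cell = 0. The concentrated side is the cathode; the cell reaction moves Mn²⁺ from high to low concentration with n = 2.
Q = [Mn²⁺]_dilute/[Mn²⁺]_conc = 3.51 × 10^-4/0.00558 = 0.0629.
E = 0 − (RT/nF) ln Q = −((8.314×318)/(2×96500))(-2.766) = 0.0379 V.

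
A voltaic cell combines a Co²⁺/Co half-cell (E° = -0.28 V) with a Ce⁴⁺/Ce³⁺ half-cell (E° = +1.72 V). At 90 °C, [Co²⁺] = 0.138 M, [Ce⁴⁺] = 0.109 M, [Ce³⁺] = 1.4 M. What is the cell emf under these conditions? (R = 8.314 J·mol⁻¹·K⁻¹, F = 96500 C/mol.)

1.95 V

The Ce⁴⁺/Ce³⁺ couple has the higher reduction potential and acts as the cathode, so E°_cell = +1.72 − (-0.28) = 2.00 V.
Balancing electrons gives n = 2; the reaction quotient is Q = [Co²⁺]·[Ce³⁺]^2/[Ce⁴⁺]^2 = 22.8.
E = E° − (RT/nF) ln Q = 2.00 − (8.314×363)/(2×96500) × (3.125) = 2.000 − 0.049 = 1.951 V.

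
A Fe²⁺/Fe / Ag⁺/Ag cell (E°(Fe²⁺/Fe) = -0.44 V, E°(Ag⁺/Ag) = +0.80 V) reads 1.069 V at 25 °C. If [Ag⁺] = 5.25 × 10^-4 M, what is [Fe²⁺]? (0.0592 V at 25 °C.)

From the Nernst equation, log Q = n(E° − E)/0.0592 = 2(1.24 − 1.069)/0.0592 = 5.777, so Q = 5.98 × 10^5.
With Q = [Fe²⁺]/[Ag⁺]^2 and the known concentrations, [Fe²⁺] in the numerator gives [Fe²⁺] = 0.16 M.

0.16 M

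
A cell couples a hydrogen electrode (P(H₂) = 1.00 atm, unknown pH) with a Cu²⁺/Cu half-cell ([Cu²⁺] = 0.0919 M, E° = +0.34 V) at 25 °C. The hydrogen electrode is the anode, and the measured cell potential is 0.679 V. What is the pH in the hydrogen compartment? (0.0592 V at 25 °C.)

E°_cell = 0.34 V and n = 2.
log Q = n(E° − E)/0.0592 = 2×(0.34 − 0.679)/0.0592 = -11.453.
With Q = [H⁺]^2 / ([Cu²⁺]·P(H₂)), solving for [H⁺] gives log[H⁺] = -6.245, so pH = 6.24.

pH = 6.24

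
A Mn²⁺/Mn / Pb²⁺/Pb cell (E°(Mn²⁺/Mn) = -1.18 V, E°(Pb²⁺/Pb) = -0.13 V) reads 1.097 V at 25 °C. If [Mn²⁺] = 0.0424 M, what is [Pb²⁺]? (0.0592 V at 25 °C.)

1.6 M

From the Nernst equation, log Q = n(E° − E)/0.0592 = 2(1.05 − 1.097)/0.0592 = -1.588, so Q = 0.0258.
With Q = [Mn²⁺]/[Pb²⁺] and the known concentrations, [Pb²⁺] in the denominator gives [Pb²⁺] = 1.6 M.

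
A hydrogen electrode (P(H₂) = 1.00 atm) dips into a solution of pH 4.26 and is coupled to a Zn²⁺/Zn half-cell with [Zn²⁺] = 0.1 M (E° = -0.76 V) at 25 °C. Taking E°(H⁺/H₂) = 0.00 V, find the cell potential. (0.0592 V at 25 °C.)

The hydrogen couple is the cathode, so E°_cell = 0.76 V; n = 2.
[H⁺] = 10^(−4.26) = 5.5 × 10^-5 M, and Q = [Zn²⁺]·P(H₂) / [H⁺]^2 = 3.31 × 10^7.
E = E° − (0.0592/2) log Q = 0.76 − (0.0592/2)(7.520) = 0.537 V.

0.54 V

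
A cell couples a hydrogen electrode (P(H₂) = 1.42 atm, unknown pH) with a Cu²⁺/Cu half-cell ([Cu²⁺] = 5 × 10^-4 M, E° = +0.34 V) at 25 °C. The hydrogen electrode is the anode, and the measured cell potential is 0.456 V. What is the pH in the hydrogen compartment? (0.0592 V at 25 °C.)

pH = 3.53

E°_cell = 0.34 V and n = 2.
log Q = n(E° − E)/0.0592 = 2×(0.34 − 0.456)/0.0592 = -3.919.
With Q = [H⁺]^2 / ([Cu²⁺]·P(H₂)), solving for [H⁺] gives log[H⁺] = -3.534, so pH = 3.53.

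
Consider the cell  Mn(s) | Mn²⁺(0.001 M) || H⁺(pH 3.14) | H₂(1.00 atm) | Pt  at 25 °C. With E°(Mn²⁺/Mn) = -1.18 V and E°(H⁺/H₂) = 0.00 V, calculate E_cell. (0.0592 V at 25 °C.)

The hydrogen couple is the cathode, so E°_cell = 1.18 V; n = 2.
[H⁺] = 10^(−3.14) = 7.2 × 10^-4 M, and Q = [Mn²⁺]·P(H₂) / [H⁺]^2 = 1910.
E = E° − (0.0592/2) log Q = 1.18 − (0.0592/2)(3.280) = 1.083 V.

1.08 V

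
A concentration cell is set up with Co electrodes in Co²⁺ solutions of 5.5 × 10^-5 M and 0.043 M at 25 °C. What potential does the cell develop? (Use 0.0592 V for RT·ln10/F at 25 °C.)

Both half-cells are Co²⁺/Co, so E°_cell = 0. The concentrated side is the cathode; the cell reaction moves Co²⁺ from high to low concentration with n = 2.
Q = [Co²⁺]_dilute/[Co²⁺]_conc = 5.5 × 10^-5/0.043 = 0.00128.
E = 0 − (0.0592/2) log Q = −(0.0592/2)(-2.893) = 0.0856 V.

0.086 V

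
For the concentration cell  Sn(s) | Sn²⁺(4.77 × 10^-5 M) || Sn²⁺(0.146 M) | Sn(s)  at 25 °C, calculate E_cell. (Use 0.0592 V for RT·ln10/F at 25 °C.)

0.10 V

Both half-cells are Sn²⁺/Sn, so E°_cell = 0. The concentrated side is the cathode; the cell reaction moves Sn²⁺ from high to low concentration with n = 2.
Q = [Sn²⁺]_dilute/[Sn²⁺]_conc = 4.77 × 10^-5/0.146 = 3.27 × 10^-4.
E = 0 − (0.0592/2) log Q = −(0.0592/2)(-3.486) = 0.1032 V.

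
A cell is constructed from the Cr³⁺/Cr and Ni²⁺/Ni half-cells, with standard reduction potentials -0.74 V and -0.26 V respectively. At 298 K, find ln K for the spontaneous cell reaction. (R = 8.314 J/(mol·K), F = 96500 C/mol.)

E°_cell = -0.26 − (-0.74) = 0.48 V, with n = 6 electrons transferred.
At equilibrium E = 0, so the Nernst equation gives ln K = nFE°/RT = (6)(96500)(0.48)/((8.314)(298)) = 112.17.

ln K = 112.2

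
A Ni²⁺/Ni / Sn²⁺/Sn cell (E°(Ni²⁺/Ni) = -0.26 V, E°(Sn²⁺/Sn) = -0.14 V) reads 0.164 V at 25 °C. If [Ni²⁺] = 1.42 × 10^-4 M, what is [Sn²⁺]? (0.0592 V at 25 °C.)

From the Nernst equation, log Q = n(E° − E)/0.0592 = 2(0.12 − 0.164)/0.0592 = -1.486, so Q = 0.0326.
With Q = [Ni²⁺]/[Sn²⁺] and the known concentrations, [Sn²⁺] in the denominator gives [Sn²⁺] = 0.0044 M.

0.0044 M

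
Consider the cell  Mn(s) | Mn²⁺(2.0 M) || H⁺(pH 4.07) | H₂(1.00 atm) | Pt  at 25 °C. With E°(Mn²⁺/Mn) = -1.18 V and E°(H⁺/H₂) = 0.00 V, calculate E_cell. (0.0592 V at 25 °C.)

The hydrogen couple is the cathode, so E°_cell = 1.18 V; n = 2.
[H⁺] = 10^(−4.07) = 8.5 × 10^-5 M, and Q = [Mn²⁺]·P(H₂) / [H⁺]^2 = 2.76 × 10^8.
E = E° − (0.0592/2) log Q = 1.18 − (0.0592/2)(8.441) = 0.930 V.

0.93 V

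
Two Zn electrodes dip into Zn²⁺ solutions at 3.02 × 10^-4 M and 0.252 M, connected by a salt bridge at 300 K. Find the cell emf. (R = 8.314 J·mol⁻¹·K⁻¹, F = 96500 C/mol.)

0.087 V

Both half-cells are Zn²⁺/Zn, so E°_cell = 0. The concentrated side is the cathode; the cell reaction moves Zn²⁺ from high to low concentration with n = 2.
Q = [Zn²⁺]_dilute/[Zn²⁺]_conc = 3.02 × 10^-4/0.252 = 0.00120.
E = 0 − (RT/nF) ln Q = −((8.314×300)/(2×96500))(-6.727) = 0.0869 V.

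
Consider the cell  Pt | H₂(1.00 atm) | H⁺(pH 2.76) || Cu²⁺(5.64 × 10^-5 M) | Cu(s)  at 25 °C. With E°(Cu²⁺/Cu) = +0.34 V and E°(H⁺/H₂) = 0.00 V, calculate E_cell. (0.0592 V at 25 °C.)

The Cu²⁺/Cu couple is the cathode, so E°_cell = 0.34 V; n = 2.
[H⁺] = 10^(−2.76) = 0.0017 M, and Q = [H⁺]^2 / ([Cu²⁺]·P(H₂)) = 0.0535.
E = E° − (0.0592/2) log Q = 0.34 − (0.0592/2)(-1.271) = 0.378 V.

0.38 V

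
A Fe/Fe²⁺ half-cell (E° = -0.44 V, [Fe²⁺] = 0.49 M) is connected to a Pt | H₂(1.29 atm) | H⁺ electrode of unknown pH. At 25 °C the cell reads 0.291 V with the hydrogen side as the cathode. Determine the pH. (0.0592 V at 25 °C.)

E°_cell = 0.44 V and n = 2.
log Q = n(E° − E)/0.0592 = 2×(0.44 − 0.291)/0.0592 = 5.034.
With Q = [Fe²⁺]·P(H₂) / [H⁺]^2, solving for [H⁺] gives log[H⁺] = -2.616, so pH = 2.62.

pH = 2.62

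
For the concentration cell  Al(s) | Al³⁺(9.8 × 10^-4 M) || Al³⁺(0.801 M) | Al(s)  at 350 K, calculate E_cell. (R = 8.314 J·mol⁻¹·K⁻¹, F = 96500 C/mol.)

Both half-cells are Al³⁺/Al, so E°_cell = 0. The concentrated side is the cathode; the cell reaction moves Al³⁺ from high to low concentration with n = 3.
Q = [Al³⁺]_dilute/[Al³⁺]_conc = 9.8 × 10^-4/0.801 = 0.00122.
E = 0 − (RT/nF) ln Q = −((8.314×350)/(3×96500))(-6.706) = 0.0674 V.

0.067 V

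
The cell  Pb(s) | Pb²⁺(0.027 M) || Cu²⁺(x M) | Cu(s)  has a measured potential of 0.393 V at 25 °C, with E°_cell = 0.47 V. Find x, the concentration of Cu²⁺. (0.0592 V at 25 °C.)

6.8 × 10^-5 M

From the Nernst equation, log Q = n(E° − E)/0.0592 = 2(0.47 − 0.393)/0.0592 = 2.601, so Q = 399.
With Q = [Pb²⁺]/[Cu²⁺] and the known concentrations, [Cu²⁺] in the denominator gives [Cu²⁺] = 6.8 × 10^-5 M.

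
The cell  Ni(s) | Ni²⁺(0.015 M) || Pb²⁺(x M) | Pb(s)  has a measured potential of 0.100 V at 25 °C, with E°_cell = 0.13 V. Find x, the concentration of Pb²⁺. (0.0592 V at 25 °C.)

0.0015 M

From the Nernst equation, log Q = n(E° − E)/0.0592 = 2(0.13 − 0.100)/0.0592 = 1.014, so Q = 10.3.
With Q = [Ni²⁺]/[Pb²⁺] and the known concentrations, [Pb²⁺] in the denominator gives [Pb²⁺] = 0.0015 M.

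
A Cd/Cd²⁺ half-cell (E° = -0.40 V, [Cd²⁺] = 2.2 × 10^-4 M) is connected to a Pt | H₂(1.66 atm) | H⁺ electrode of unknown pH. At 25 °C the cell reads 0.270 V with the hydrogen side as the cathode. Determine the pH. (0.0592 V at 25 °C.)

pH = 3.91

E°_cell = 0.40 V and n = 2.
log Q = n(E° − E)/0.0592 = 2×(0.40 − 0.270)/0.0592 = 4.392.
With Q = [Cd²⁺]·P(H₂) / [H⁺]^2, solving for [H⁺] gives log[H⁺] = -3.915, so pH = 3.91.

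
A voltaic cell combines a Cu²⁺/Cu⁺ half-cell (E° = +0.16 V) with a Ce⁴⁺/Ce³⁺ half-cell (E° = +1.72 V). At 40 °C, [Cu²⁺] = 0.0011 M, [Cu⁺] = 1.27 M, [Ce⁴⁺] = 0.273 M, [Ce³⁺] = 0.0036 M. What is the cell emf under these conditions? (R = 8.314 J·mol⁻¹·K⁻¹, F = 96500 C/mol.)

The Ce⁴⁺/Ce³⁺ couple has the higher reduction potential and acts as the cathode, so E°_cell = +1.72 − (+0.16) = 1.56 V.
Balancing electrons gives n = 1; the reaction quotient is Q = [Cu²⁺]·[Ce³⁺]/([Cu⁺]·[Ce⁴⁺]) = 1.14 × 10^-5.
E = E° − (RT/nF) ln Q = 1.56 − (8.314×313)/(1×96500) × (-11.380) = 1.560 + 0.307 = 1.867 V.

1.87 V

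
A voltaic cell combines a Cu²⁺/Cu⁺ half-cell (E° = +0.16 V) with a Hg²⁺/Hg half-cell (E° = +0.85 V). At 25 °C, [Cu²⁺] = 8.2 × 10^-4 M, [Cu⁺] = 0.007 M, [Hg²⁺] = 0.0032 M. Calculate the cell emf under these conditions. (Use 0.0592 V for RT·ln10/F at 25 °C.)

The Hg²⁺/Hg couple has the higher reduction potential and acts as the cathode, so E°_cell = +0.85 − (+0.16) = 0.69 V.
Balancing electrons gives n = 2; the reaction quotient is Q = [Cu²⁺]^2/([Cu⁺]^2·[Hg²⁺]) = 4.29.
At 25 °C, E = E° − (0.0592/n) log Q = 0.69 − (0.0592/2)(0.632) = 0.690 − 0.019 = 0.671 V.

0.671 V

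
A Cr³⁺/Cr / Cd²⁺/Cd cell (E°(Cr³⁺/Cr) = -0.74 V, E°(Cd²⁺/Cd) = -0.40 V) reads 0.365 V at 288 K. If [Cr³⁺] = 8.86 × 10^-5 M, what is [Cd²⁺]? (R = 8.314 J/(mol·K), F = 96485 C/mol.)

0.015 M

From the Nernst equation, ln Q = nF(E° − E)/RT = 6×96485×(0.34 − 0.365)/(8.314×288) = -6.044, so Q = 0.00237.
With Q = [Cr³⁺]^2/[Cd²⁺]^3 and the known concentrations, [Cd²⁺]^3 in the denominator gives [Cd²⁺] = 0.015 M.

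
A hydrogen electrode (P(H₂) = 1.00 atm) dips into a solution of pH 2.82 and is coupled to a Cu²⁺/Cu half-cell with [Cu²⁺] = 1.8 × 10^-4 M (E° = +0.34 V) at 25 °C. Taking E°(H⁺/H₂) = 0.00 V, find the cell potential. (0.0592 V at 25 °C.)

0.40 V

The Cu²⁺/Cu couple is the cathode, so E°_cell = 0.34 V; n = 2.
[H⁺] = 10^(−2.82) = 0.0015 M, and Q = [H⁺]^2 / ([Cu²⁺]·P(H₂)) = 0.0127.
E = E° − (0.0592/2) log Q = 0.34 − (0.0592/2)(-1.895) = 0.396 V.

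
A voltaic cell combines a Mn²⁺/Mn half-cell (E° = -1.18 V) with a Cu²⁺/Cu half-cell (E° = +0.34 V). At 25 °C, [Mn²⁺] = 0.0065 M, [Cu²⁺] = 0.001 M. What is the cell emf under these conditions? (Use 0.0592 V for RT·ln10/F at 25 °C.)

The Cu²⁺/Cu couple has the higher reduction potential and acts as the cathode, so E°_cell = +0.34 − (-1.18) = 1.52 V.
Balancing electrons gives n = 2; the reaction quotient is Q = [Mn²⁺]/[Cu²⁺] = 6.50.
At 25 °C, E = E° − (0.0592/n) log Q = 1.52 − (0.0592/2)(0.813) = 1.520 − 0.024 = 1.496 V.

1.50 V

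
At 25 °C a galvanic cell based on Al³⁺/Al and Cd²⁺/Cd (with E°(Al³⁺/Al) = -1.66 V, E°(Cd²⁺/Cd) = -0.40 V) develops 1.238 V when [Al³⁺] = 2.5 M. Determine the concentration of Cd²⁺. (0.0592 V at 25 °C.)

0.33 M

From the Nernst equation, log Q = n(E° − E)/0.0592 = 6(1.26 − 1.238)/0.0592 = 2.230, so Q = 170.
With Q = [Al³⁺]^2/[Cd²⁺]^3 and the known concentrations, [Cd²⁺]^3 in the denominator gives [Cd²⁺] = 0.33 M.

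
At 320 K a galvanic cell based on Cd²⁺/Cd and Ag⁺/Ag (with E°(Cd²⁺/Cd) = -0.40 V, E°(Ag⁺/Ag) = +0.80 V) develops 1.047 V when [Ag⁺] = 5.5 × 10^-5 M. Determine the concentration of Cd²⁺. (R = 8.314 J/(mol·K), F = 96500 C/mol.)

2 × 10^-4 M

From the Nernst equation, ln Q = nF(E° − E)/RT = 2×96500×(1.20 − 1.047)/(8.314×320) = 11.099, so Q = 6.61 × 10^4.
With Q = [Cd²⁺]/[Ag⁺]^2 and the known concentrations, [Cd²⁺] in the numerator gives [Cd²⁺] = 2 × 10^-4 M.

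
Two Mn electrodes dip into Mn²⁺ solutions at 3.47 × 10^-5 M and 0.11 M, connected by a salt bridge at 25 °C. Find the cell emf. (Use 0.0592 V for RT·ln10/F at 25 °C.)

Both half-cells are Mn²⁺/Mn, so E°_cell = 0. The concentrated side is the cathode; the cell reaction moves Mn²⁺ from high to low concentration with n = 2.
Q = [Mn²⁺]_dilute/[Mn²⁺]_conc = 3.47 × 10^-5/0.11 = 3.15 × 10^-4.
E = 0 − (0.0592/2) log Q = −(0.0592/2)(-3.501) = 0.1036 V.

0.10 V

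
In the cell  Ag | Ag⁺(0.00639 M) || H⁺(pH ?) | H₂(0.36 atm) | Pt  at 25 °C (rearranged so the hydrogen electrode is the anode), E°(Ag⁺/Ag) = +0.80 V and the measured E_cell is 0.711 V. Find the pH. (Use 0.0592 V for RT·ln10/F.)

E°_cell = 0.80 V and n = 2.
log Q = n(E° − E)/0.0592 = 2×(0.80 − 0.711)/0.0592 = 3.007.
With Q = [H⁺]^2 / ([Ag⁺]^2·P(H₂)), solving for [H⁺] gives log[H⁺] = -0.913, so pH = 0.91.

pH = 0.91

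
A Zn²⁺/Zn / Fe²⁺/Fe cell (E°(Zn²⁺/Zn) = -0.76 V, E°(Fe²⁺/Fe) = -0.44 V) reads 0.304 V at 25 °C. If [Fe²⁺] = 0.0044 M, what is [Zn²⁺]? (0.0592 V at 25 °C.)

0.015 M

From the Nernst equation, log Q = n(E° − E)/0.0592 = 2(0.32 − 0.304)/0.0592 = 0.541, so Q = 3.47.
With Q = [Zn²⁺]/[Fe²⁺] and the known concentrations, [Zn²⁺] in the numerator gives [Zn²⁺] = 0.015 M.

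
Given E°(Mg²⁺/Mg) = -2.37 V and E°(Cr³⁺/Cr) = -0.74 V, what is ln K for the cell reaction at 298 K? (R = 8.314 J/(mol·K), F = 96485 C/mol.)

E°_cell = -0.74 − (-2.37) = 1.63 V, with n = 6 electrons transferred.
At equilibrium E = 0, so the Nernst equation gives ln K = nFE°/RT = (6)(96485)(1.63)/((8.314)(298)) = 380.87.

ln K = 380.9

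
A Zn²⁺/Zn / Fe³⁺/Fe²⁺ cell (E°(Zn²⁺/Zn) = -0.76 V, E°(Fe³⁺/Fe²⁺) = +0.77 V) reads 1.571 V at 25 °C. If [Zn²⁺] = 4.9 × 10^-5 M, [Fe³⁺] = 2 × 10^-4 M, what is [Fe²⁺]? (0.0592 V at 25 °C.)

0.0058 M

From the Nernst equation, log Q = n(E° − E)/0.0592 = 2(1.53 − 1.571)/0.0592 = -1.385, so Q = 0.0412.
With Q = [Zn²⁺]·[Fe²⁺]^2/[Fe³⁺]^2 and the known concentrations, [Fe²⁺]^2 in the numerator gives [Fe²⁺] = 0.0058 M.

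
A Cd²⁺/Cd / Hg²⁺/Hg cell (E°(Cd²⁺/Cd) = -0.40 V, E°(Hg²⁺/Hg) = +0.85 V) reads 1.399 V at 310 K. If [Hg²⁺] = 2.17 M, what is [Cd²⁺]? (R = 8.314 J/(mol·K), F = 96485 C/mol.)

From the Nernst equation, ln Q = nF(E° − E)/RT = 2×96485×(1.25 − 1.399)/(8.314×310) = -11.156, so Q = 1.43 × 10^-5.
With Q = [Cd²⁺]/[Hg²⁺] and the known concentrations, [Cd²⁺] in the numerator gives [Cd²⁺] = 3.1 × 10^-5 M.

3.1 × 10^-5 M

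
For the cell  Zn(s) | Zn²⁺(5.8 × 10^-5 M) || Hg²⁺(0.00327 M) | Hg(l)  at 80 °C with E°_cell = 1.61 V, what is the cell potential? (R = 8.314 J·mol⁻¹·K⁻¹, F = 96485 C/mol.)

Balancing electrons gives n = 2; the reaction quotient is Q = [Zn²⁺]/[Hg²⁺] = 0.0177.
E = E° − (RT/nF) ln Q = 1.61 − (8.314×353)/(2×96485) × (-4.032) = 1.610 + 0.061 = 1.671 V.

1.67 V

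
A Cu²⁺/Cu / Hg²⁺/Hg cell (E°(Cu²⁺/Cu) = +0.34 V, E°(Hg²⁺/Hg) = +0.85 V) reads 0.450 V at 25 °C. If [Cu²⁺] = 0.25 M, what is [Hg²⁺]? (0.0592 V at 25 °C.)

0.0023 M

From the Nernst equation, log Q = n(E° − E)/0.0592 = 2(0.51 − 0.450)/0.0592 = 2.027, so Q = 106.
With Q = [Cu²⁺]/[Hg²⁺] and the known concentrations, [Hg²⁺] in the denominator gives [Hg²⁺] = 0.0023 M.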